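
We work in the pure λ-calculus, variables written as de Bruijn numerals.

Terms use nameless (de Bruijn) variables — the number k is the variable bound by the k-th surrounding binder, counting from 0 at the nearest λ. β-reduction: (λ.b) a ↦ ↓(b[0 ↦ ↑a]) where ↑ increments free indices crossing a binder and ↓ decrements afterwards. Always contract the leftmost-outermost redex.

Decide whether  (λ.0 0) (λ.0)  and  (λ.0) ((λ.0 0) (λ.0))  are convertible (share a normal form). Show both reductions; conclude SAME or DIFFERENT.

Term A:
  start: (λ.0 0) (λ.0)
  step 1: (λ.0) (λ.0)
  step 2: λ.0

Term B:
  start: (λ.0) ((λ.0 0) (λ.0))
  step 1: (λ.0 0) (λ.0)
  step 2: (λ.0) (λ.0)
  step 3: λ.0

Answer: SAME — A ⇓ λ.0, B ⇓ λ.0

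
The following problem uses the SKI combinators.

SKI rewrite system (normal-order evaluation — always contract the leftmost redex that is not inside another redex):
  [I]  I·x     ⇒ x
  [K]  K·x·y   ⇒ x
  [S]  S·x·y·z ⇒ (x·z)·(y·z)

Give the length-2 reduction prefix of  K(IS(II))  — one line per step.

  start: K(IS(II))
  →1  K(S(II))
  →2  K(SI)

Answer: after 2 steps: K(SI)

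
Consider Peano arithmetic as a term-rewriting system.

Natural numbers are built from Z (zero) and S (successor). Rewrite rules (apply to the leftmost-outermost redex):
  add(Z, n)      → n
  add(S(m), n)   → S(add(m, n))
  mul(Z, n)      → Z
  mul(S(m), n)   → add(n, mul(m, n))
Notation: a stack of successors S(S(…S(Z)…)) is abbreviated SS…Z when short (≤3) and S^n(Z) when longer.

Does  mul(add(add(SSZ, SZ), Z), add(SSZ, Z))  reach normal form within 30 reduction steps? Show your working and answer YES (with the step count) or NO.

Answer: YES — reaches normal form S^6(Z) in 29 ≤ 30 steps

Derivation:
  start: mul(add(add(SSZ, SZ), Z), add(SSZ, Z))
  →1  mul(add(S(add(SZ, SZ)), Z), add(SSZ, Z))
  →2  mul(S(add(add(SZ, SZ), Z)), add(SSZ, Z))
  →3  add(add(SSZ, Z), mul(add(add(SZ, SZ), Z), add(SSZ, Z)))
  →4  add(S(add(SZ, Z)), mul(add(add(SZ, SZ), Z), add(SSZ, Z)))
  →5  S(add(add(SZ, Z), mul(add(add(SZ, SZ), Z), add(SSZ, Z))))
  →6  S(add(S(add(Z, Z)), mul(add(add(SZ, SZ), Z), add(SSZ, Z))))
  →7  S(S(add(add(Z, Z), mul(add(add(SZ, SZ), Z), add(SSZ, Z)))))
  →8  S(S(add(Z, mul(add(add(SZ, SZ), Z), add(SSZ, Z)))))
  →9  S(S(mul(add(add(SZ, SZ), Z), add(SSZ, Z))))
  →10  S(S(mul(add(S(add(Z, SZ)), Z), add(SSZ, Z))))
  →11  S(S(mul(S(add(add(Z, SZ), Z)), add(SSZ, Z))))
  →12  S(S(add(add(SSZ, Z), mul(add(add(Z, SZ), Z), add(SSZ, Z)))))
  →13  S(S(add(S(add(SZ, Z)), mul(add(add(Z, SZ), Z), add(SSZ, Z)))))
  →14  S(S(S(add(add(SZ, Z), mul(add(add(Z, SZ), Z), add(SSZ, Z))))))
  →15  S(S(S(add(S(add(Z, Z)), mul(add(add(Z, SZ), Z), add(SSZ, Z))))))
  →16  S(S(S(S(add(add(Z, Z), mul(add(add(Z, SZ), Z), add(SSZ, Z)))))))
  →17  S(S(S(S(add(Z, mul(add(add(Z, SZ), Z), add(SSZ, Z)))))))
  →18  S(S(S(S(mul(add(add(Z, SZ), Z), add(SSZ, Z))))))
  →19  S(S(S(S(mul(add(SZ, Z), add(SSZ, Z))))))
  →20  S(S(S(S(mul(S(add(Z, Z)), add(SSZ, Z))))))
  →21  S(S(S(S(add(add(SSZ, Z), mul(add(Z, Z), add(SSZ, Z)))))))
  →22  S(S(S(S(add(S(add(SZ, Z)), mul(add(Z, Z), add(SSZ, Z)))))))
  →23  S(S(S(S(S(add(add(SZ, Z), mul(add(Z, Z), add(SSZ, Z))))))))
  →24  S(S(S(S(S(add(S(add(Z, Z)), mul(add(Z, Z), add(SSZ, Z))))))))
  →25  S(S(S(S(S(S(add(add(Z, Z), mul(add(Z, Z), add(SSZ, Z)))))))))
  →26  S(S(S(S(S(S(add(Z, mul(add(Z, Z), add(SSZ, Z)))))))))
  →27  S(S(S(S(S(S(mul(add(Z, Z), add(SSZ, Z))))))))
  →28  S(S(S(S(S(S(mul(Z, add(SSZ, Z))))))))
  →29  S^6(Z)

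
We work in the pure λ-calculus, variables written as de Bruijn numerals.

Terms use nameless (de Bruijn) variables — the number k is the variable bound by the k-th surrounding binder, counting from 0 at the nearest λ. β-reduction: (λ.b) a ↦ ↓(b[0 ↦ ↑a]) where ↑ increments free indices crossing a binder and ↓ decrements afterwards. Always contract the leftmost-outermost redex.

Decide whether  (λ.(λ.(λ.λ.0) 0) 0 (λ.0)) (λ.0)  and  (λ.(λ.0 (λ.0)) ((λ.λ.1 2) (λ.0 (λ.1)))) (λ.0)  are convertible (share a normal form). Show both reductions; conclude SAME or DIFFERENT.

Term A:
  start: (λ.(λ.(λ.λ.0) 0) 0 (λ.0)) (λ.0)
  [1] (λ.(λ.λ.0) 0) (λ.0) (λ.0)
  [2] (λ.λ.0) (λ.0) (λ.0)
  [3] (λ.0) (λ.0)
  [4] λ.0

Term B:
  start: (λ.(λ.0 (λ.0)) ((λ.λ.1 2) (λ.0 (λ.1)))) (λ.0)
  [1] (λ.0 (λ.0)) ((λ.λ.1 (λ.0)) (λ.0 (λ.1)))
  [2] (λ.λ.1 (λ.0)) (λ.0 (λ.1)) (λ.0)
  [3] (λ.(λ.0 (λ.1)) (λ.0)) (λ.0)
  [4] (λ.0 (λ.1)) (λ.0)
  [5] (λ.0) (λ.λ.0)
  [6] λ.λ.0

Answer: DIFFERENT — A ⇓ λ.0, B ⇓ λ.λ.0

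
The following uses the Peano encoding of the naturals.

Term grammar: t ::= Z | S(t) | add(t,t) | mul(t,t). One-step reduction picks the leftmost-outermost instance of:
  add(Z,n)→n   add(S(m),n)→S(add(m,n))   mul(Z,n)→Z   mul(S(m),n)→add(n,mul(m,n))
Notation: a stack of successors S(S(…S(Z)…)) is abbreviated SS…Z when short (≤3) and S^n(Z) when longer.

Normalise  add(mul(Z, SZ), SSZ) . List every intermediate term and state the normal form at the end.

  start: add(mul(Z, SZ), SSZ)
  step 1: add(Z, SSZ)
  step 2: SSZ

Answer: normal form = SSZ  (in 2 steps)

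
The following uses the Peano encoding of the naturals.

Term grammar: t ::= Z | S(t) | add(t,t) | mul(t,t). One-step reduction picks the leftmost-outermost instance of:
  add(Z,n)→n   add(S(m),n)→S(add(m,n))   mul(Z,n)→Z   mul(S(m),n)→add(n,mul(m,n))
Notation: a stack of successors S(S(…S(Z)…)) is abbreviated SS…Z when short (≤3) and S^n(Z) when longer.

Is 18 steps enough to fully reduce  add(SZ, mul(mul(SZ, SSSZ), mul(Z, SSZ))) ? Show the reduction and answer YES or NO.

  start: add(SZ, mul(mul(SZ, SSSZ), mul(Z, SSZ)))
  [1] S(add(Z, mul(mul(SZ, SSSZ), mul(Z, SSZ))))
  [2] S(mul(mul(SZ, SSSZ), mul(Z, SSZ)))
  [3] S(mul(add(SSSZ, mul(Z, SSSZ)), mul(Z, SSZ)))
  [4] S(mul(S(add(SSZ, mul(Z, SSSZ))), mul(Z, SSZ)))
  [5] S(add(mul(Z, SSZ), mul(add(SSZ, mul(Z, SSSZ)), mul(Z, SSZ))))
  [6] S(add(Z, mul(add(SSZ, mul(Z, SSSZ)), mul(Z, SSZ))))
  [7] S(mul(add(SSZ, mul(Z, SSSZ)), mul(Z, SSZ)))
  [8] S(mul(S(add(SZ, mul(Z, SSSZ))), mul(Z, SSZ)))
  [9] S(add(mul(Z, SSZ), mul(add(SZ, mul(Z, SSSZ)), mul(Z, SSZ))))
  [10] S(add(Z, mul(add(SZ, mul(Z, SSSZ)), mul(Z, SSZ))))
  [11] S(mul(add(SZ, mul(Z, SSSZ)), mul(Z, SSZ)))
  [12] S(mul(S(add(Z, mul(Z, SSSZ))), mul(Z, SSZ)))
  [13] S(add(mul(Z, SSZ), mul(add(Z, mul(Z, SSSZ)), mul(Z, SSZ))))
  [14] S(add(Z, mul(add(Z, mul(Z, SSSZ)), mul(Z, SSZ))))
  [15] S(mul(add(Z, mul(Z, SSSZ)), mul(Z, SSZ)))
  [16] S(mul(mul(Z, SSSZ), mul(Z, SSZ)))
  [17] S(mul(Z, mul(Z, SSZ)))
  [18] SZ

Answer: YES — reaches normal form SZ in 18 ≤ 18 steps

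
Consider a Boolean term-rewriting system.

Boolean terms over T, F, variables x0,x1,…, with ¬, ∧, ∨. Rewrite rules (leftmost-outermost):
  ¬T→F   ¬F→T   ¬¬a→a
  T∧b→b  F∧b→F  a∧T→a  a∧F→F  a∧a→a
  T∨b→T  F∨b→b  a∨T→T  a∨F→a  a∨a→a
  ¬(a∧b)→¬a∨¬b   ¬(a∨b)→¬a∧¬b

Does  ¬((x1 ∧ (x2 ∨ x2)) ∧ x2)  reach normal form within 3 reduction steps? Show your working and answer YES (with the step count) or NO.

Answer: NO — after 3 steps the term is (¬x1 ∨ (¬x2 ∧ ¬x2)) ∨ ¬x2, not yet normal

Reduction:
  start: ¬((x1 ∧ (x2 ∨ x2)) ∧ x2)
  [1] ¬(x1 ∧ (x2 ∨ x2)) ∨ ¬x2
  [2] (¬x1 ∨ ¬(x2 ∨ x2)) ∨ ¬x2
  [3] (¬x1 ∨ (¬x2 ∧ ¬x2)) ∨ ¬x2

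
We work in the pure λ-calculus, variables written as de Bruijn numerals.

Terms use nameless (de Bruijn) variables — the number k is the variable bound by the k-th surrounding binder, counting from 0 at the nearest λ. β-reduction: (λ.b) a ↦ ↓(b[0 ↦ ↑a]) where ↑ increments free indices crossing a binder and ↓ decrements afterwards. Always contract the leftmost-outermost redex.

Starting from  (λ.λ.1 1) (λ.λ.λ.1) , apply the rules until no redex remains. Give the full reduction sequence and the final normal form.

  start: (λ.λ.1 1) (λ.λ.λ.1)
  →1  λ.(λ.λ.λ.1) (λ.λ.λ.1)
  →2  λ.λ.λ.1

Answer: normal form = λ.λ.λ.1  (in 2 steps)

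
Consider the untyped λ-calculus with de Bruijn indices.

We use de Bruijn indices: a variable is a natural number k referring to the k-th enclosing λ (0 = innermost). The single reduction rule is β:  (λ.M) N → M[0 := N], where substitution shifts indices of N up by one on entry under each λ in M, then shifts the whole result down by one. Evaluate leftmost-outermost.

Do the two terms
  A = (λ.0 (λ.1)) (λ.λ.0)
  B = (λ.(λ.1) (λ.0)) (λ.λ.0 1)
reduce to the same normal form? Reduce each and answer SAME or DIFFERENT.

Answer: DIFFERENT — A ⇓ λ.0, B ⇓ λ.λ.0 1

Reduction:
Term A:
  start: (λ.0 (λ.1)) (λ.λ.0)
  [1] (λ.λ.0) (λ.λ.λ.0)
  [2] λ.0

Term B:
  start: (λ.(λ.1) (λ.0)) (λ.λ.0 1)
  [1] (λ.λ.λ.0 1) (λ.0)
  [2] λ.λ.0 1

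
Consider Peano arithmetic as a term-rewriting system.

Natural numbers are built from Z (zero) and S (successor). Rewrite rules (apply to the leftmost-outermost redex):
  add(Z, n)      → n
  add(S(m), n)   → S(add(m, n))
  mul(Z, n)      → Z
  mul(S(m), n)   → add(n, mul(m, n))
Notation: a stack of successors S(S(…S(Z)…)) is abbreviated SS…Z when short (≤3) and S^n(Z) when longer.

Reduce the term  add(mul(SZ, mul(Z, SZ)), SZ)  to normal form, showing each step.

Answer: normal form = SZ  (in 5 steps)

Working:
  start: add(mul(SZ, mul(Z, SZ)), SZ)
  step 1: add(add(mul(Z, SZ), mul(Z, mul(Z, SZ))), SZ)
  step 2: add(add(Z, mul(Z, mul(Z, SZ))), SZ)
  step 3: add(mul(Z, mul(Z, SZ)), SZ)
  step 4: add(Z, SZ)
  step 5: SZ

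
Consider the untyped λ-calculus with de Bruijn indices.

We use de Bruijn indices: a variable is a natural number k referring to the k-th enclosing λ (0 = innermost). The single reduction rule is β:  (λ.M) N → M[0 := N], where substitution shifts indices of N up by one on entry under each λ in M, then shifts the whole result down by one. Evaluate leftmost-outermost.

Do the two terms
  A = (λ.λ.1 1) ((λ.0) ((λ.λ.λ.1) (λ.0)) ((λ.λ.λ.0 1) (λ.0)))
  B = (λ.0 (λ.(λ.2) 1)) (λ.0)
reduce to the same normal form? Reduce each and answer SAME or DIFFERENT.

Term A:
  start: (λ.λ.1 1) ((λ.0) ((λ.λ.λ.1) (λ.0)) ((λ.λ.λ.0 1) (λ.0)))
  →1  λ.(λ.0) ((λ.λ.λ.1) (λ.0)) ((λ.λ.λ.0 1) (λ.0)) ((λ.0) ((λ.λ.λ.1) (λ.0)) ((λ.λ.λ.0 1) (λ.0)))
  →2  λ.(λ.λ.λ.1) (λ.0) ((λ.λ.λ.0 1) (λ.0)) ((λ.0) ((λ.λ.λ.1) (λ.0)) ((λ.λ.λ.0 1) (λ.0)))
  →3  λ.(λ.λ.1) ((λ.λ.λ.0 1) (λ.0)) ((λ.0) ((λ.λ.λ.1) (λ.0)) ((λ.λ.λ.0 1) (λ.0)))
  →4  λ.(λ.(λ.λ.λ.0 1) (λ.0)) ((λ.0) ((λ.λ.λ.1) (λ.0)) ((λ.λ.λ.0 1) (λ.0)))
  →5  λ.(λ.λ.λ.0 1) (λ.0)
  →6  λ.λ.λ.0 1

Term B:
  start: (λ.0 (λ.(λ.2) 1)) (λ.0)
  →1  (λ.0) (λ.(λ.λ.0) (λ.0))
  →2  λ.(λ.λ.0) (λ.0)
  →3  λ.λ.0

Answer: DIFFERENT — A ⇓ λ.λ.λ.0 1, B ⇓ λ.λ.0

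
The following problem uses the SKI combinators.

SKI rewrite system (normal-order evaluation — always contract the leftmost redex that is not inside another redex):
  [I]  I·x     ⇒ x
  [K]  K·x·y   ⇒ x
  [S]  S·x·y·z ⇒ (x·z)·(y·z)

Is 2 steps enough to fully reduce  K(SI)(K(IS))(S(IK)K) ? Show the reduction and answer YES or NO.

  start: K(SI)(K(IS))(S(IK)K)
  →1  SI(S(IK)K)
  →2  SI(SKK)

Answer: YES — reaches normal form SI(SKK) in 2 ≤ 2 steps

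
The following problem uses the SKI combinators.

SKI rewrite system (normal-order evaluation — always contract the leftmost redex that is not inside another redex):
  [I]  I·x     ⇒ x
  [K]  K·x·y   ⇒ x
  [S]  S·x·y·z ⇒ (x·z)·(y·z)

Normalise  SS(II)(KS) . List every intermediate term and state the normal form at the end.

  start: SS(II)(KS)
  step 1: S(KS)(II(KS))
  step 2: S(KS)(I(KS))
  step 3: S(KS)(KS)

Answer: normal form = S(KS)(KS)  (in 3 steps)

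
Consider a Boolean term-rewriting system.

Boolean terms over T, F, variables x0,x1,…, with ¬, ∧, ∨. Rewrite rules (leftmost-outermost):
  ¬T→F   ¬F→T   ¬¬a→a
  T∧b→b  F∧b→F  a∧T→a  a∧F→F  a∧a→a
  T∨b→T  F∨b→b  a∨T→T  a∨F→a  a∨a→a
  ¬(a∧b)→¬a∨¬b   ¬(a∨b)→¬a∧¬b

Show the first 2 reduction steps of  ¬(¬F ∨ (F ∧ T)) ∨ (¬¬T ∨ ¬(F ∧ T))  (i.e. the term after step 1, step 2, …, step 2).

  start: ¬(¬F ∨ (F ∧ T)) ∨ (¬¬T ∨ ¬(F ∧ T))
  →1  (¬¬F ∧ ¬(F ∧ T)) ∨ (¬¬T ∨ ¬(F ∧ T))
  →2  (F ∧ ¬(F ∧ T)) ∨ (¬¬T ∨ ¬(F ∧ T))

Answer: after 2 steps: (F ∧ ¬(F ∧ T)) ∨ (¬¬T ∨ ¬(F ∧ T))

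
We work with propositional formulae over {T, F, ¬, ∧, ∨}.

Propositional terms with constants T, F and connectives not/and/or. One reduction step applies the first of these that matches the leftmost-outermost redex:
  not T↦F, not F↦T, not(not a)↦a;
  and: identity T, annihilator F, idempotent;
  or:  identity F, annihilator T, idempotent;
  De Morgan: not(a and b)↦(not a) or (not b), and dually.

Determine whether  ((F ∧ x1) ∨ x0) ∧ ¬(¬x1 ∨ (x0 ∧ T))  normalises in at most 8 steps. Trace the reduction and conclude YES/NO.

  start: ((F ∧ x1) ∨ x0) ∧ ¬(¬x1 ∨ (x0 ∧ T))
  step 1: (F ∨ x0) ∧ ¬(¬x1 ∨ (x0 ∧ T))
  step 2: x0 ∧ ¬(¬x1 ∨ (x0 ∧ T))
  step 3: x0 ∧ (¬¬x1 ∧ ¬(x0 ∧ T))
  step 4: x0 ∧ (x1 ∧ ¬(x0 ∧ T))
  step 5: x0 ∧ (x1 ∧ (¬x0 ∨ ¬T))
  step 6: x0 ∧ (x1 ∧ (¬x0 ∨ F))
  step 7: x0 ∧ (x1 ∧ ¬x0)

Answer: YES — reaches normal form x0 ∧ (x1 ∧ ¬x0) in 7 ≤ 8 steps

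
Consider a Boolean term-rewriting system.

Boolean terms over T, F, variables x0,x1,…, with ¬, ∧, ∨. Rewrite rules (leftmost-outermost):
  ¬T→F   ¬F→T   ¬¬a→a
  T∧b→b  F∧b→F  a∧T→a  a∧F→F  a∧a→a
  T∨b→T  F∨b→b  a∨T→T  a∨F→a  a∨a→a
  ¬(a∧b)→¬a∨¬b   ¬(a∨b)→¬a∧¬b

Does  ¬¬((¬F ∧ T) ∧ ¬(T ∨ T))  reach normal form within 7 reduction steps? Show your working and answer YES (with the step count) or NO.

  start: ¬¬((¬F ∧ T) ∧ ¬(T ∨ T))
  [1] (¬F ∧ T) ∧ ¬(T ∨ T)
  [2] ¬F ∧ ¬(T ∨ T)
  [3] T ∧ ¬(T ∨ T)
  [4] ¬(T ∨ T)
  [5] ¬T ∧ ¬T
  [6] ¬T
  [7] F

Answer: YES — reaches normal form F in 7 ≤ 7 steps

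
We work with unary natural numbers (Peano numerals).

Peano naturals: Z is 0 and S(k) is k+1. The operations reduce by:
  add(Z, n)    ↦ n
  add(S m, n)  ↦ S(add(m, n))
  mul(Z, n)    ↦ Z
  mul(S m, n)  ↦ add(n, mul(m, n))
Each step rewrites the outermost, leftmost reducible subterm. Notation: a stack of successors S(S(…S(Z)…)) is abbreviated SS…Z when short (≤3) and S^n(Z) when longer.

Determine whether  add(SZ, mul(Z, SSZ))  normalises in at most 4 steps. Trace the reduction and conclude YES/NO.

  start: add(SZ, mul(Z, SSZ))
  [1] S(add(Z, mul(Z, SSZ)))
  [2] S(mul(Z, SSZ))
  [3] SZ

Answer: YES — reaches normal form SZ in 3 ≤ 4 steps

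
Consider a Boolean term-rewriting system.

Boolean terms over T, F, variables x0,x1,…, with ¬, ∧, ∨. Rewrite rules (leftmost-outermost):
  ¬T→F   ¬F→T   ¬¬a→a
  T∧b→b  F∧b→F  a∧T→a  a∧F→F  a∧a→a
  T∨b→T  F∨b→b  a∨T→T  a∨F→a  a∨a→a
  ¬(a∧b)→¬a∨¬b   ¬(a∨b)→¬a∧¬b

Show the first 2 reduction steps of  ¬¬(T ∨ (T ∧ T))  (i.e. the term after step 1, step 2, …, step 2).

  start: ¬¬(T ∨ (T ∧ T))
  step 1: T ∨ (T ∧ T)
  step 2: T

Answer: after 2 steps: T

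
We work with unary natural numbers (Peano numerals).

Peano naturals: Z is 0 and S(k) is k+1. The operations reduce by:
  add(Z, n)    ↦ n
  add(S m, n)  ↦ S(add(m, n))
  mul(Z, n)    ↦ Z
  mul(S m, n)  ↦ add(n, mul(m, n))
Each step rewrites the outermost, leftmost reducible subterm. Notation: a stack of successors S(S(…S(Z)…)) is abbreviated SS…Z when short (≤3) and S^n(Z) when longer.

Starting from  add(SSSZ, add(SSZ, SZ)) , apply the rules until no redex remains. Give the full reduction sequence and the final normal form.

  start: add(SSSZ, add(SSZ, SZ))
  →1  S(add(SSZ, add(SSZ, SZ)))
  →2  S(S(add(SZ, add(SSZ, SZ))))
  →3  S(S(S(add(Z, add(SSZ, SZ)))))
  →4  S(S(S(add(SSZ, SZ))))
  →5  S(S(S(S(add(SZ, SZ)))))
  →6  S(S(S(S(S(add(Z, SZ))))))
  →7  S^6(Z)

Answer: normal form = S^6(Z)  (in 7 steps)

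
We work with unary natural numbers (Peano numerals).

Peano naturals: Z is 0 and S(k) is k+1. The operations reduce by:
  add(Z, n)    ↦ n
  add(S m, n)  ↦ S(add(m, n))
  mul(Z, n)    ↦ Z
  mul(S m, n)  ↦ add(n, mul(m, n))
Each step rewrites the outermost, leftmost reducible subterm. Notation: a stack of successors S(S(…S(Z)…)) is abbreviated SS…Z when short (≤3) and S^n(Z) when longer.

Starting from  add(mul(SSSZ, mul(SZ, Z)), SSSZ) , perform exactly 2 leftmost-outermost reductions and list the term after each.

  start: add(mul(SSSZ, mul(SZ, Z)), SSSZ)
  →1  add(add(mul(SZ, Z), mul(SSZ, mul(SZ, Z))), SSSZ)
  →2  add(add(add(Z, mul(Z, Z)), mul(SSZ, mul(SZ, Z))), SSSZ)

Answer: after 2 steps: add(add(add(Z, mul(Z, Z)), mul(SSZ, mul(SZ, Z))), SSSZ)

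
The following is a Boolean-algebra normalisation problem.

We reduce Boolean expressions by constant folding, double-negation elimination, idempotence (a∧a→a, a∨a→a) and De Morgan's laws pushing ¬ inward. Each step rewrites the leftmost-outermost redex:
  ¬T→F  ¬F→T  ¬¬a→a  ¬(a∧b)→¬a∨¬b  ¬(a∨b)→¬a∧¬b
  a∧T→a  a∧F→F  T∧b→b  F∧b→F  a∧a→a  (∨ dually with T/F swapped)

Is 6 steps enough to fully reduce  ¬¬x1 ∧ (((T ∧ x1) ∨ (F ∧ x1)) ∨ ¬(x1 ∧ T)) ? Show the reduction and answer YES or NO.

  start: ¬¬x1 ∧ (((T ∧ x1) ∨ (F ∧ x1)) ∨ ¬(x1 ∧ T))
  →1  x1 ∧ (((T ∧ x1) ∨ (F ∧ x1)) ∨ ¬(x1 ∧ T))
  →2  x1 ∧ ((x1 ∨ (F ∧ x1)) ∨ ¬(x1 ∧ T))
  →3  x1 ∧ ((x1 ∨ F) ∨ ¬(x1 ∧ T))
  →4  x1 ∧ (x1 ∨ ¬(x1 ∧ T))
  →5  x1 ∧ (x1 ∨ (¬x1 ∨ ¬T))
  →6  x1 ∧ (x1 ∨ (¬x1 ∨ F))

Answer: NO — after 6 steps the term is x1 ∧ (x1 ∨ (¬x1 ∨ F)), not yet normal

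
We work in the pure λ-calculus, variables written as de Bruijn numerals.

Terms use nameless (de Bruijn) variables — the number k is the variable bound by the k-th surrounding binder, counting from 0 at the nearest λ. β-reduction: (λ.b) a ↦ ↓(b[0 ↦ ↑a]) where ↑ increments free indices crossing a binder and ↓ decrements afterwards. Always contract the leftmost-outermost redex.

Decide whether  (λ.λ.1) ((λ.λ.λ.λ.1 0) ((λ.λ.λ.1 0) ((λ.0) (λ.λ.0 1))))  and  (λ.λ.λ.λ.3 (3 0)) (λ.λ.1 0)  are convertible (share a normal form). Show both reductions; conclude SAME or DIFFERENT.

Term A:
  start: (λ.λ.1) ((λ.λ.λ.λ.1 0) ((λ.λ.λ.1 0) ((λ.0) (λ.λ.0 1))))
  step 1: λ.(λ.λ.λ.λ.1 0) ((λ.λ.λ.1 0) ((λ.0) (λ.λ.0 1)))
  step 2: λ.λ.λ.λ.1 0

Term B:
  start: (λ.λ.λ.λ.3 (3 0)) (λ.λ.1 0)
  step 1: λ.λ.λ.(λ.λ.1 0) ((λ.λ.1 0) 0)
  step 2: λ.λ.λ.λ.(λ.λ.1 0) 1 0
  step 3: λ.λ.λ.λ.(λ.2 0) 0
  step 4: λ.λ.λ.λ.1 0

Answer: SAME — A ⇓ λ.λ.λ.λ.1 0, B ⇓ λ.λ.λ.λ.1 0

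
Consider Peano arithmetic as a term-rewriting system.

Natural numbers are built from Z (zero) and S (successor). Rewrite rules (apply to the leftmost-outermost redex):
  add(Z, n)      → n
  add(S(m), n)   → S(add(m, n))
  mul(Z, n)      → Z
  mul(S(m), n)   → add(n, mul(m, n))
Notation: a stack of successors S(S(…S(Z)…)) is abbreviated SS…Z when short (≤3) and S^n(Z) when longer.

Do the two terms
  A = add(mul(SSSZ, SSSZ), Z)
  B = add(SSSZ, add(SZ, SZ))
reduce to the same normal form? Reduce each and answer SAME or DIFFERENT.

Answer: DIFFERENT — A ⇓ S^9(Z), B ⇓ S^5(Z)

Working:
Term A:
  start: add(mul(SSSZ, SSSZ), Z)
  step 1: add(add(SSSZ, mul(SSZ, SSSZ)), Z)
  step 2: add(S(add(SSZ, mul(SSZ, SSSZ))), Z)
  step 3: S(add(add(SSZ, mul(SSZ, SSSZ)), Z))
  step 4: S(add(S(add(SZ, mul(SSZ, SSSZ))), Z))
  step 5: S(S(add(add(SZ, mul(SSZ, SSSZ)), Z)))
  step 6: S(S(add(S(add(Z, mul(SSZ, SSSZ))), Z)))
  step 7: S(S(S(add(add(Z, mul(SSZ, SSSZ)), Z))))
  step 8: S(S(S(add(mul(SSZ, SSSZ), Z))))
  step 9: S(S(S(add(add(SSSZ, mul(SZ, SSSZ)), Z))))
  step 10: S(S(S(add(S(add(SSZ, mul(SZ, SSSZ))), Z))))
  step 11: S(S(S(S(add(add(SSZ, mul(SZ, SSSZ)), Z)))))
  step 12: S(S(S(S(add(S(add(SZ, mul(SZ, SSSZ))), Z)))))
  step 13: S(S(S(S(S(add(add(SZ, mul(SZ, SSSZ)), Z))))))
  step 14: S(S(S(S(S(add(S(add(Z, mul(SZ, SSSZ))), Z))))))
  step 15: S(S(S(S(S(S(add(add(Z, mul(SZ, SSSZ)), Z)))))))
  step 16: S(S(S(S(S(S(add(mul(SZ, SSSZ), Z)))))))
  step 17: S(S(S(S(S(S(add(add(SSSZ, mul(Z, SSSZ)), Z)))))))
  step 18: S(S(S(S(S(S(add(S(add(SSZ, mul(Z, SSSZ))), Z)))))))
  step 19: S(S(S(S(S(S(S(add(add(SSZ, mul(Z, SSSZ)), Z))))))))
  step 20: S(S(S(S(S(S(S(add(S(add(SZ, mul(Z, SSSZ))), Z))))))))
  step 21: S(S(S(S(S(S(S(S(add(add(SZ, mul(Z, SSSZ)), Z)))))))))
  step 22: S(S(S(S(S(S(S(S(add(S(add(Z, mul(Z, SSSZ))), Z)))))))))
  step 23: S(S(S(S(S(S(S(S(S(add(add(Z, mul(Z, SSSZ)), Z))))))))))
  step 24: S(S(S(S(S(S(S(S(S(add(mul(Z, SSSZ), Z))))))))))
  step 25: S(S(S(S(S(S(S(S(S(add(Z, Z))))))))))
  step 26: S^9(Z)

Term B:
  start: add(SSSZ, add(SZ, SZ))
  step 1: S(add(SSZ, add(SZ, SZ)))
  step 2: S(S(add(SZ, add(SZ, SZ))))
  step 3: S(S(S(add(Z, add(SZ, SZ)))))
  step 4: S(S(S(add(SZ, SZ))))
  step 5: S(S(S(S(add(Z, SZ)))))
  step 6: S^5(Z)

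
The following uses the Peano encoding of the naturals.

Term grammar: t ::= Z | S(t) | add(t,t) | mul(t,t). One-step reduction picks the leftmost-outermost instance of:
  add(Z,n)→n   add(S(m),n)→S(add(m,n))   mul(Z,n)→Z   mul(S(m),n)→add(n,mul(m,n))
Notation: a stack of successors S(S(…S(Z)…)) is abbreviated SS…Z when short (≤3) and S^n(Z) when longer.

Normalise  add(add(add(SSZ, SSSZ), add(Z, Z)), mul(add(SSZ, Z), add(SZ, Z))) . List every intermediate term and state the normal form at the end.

  start: add(add(add(SSZ, SSSZ), add(Z, Z)), mul(add(SSZ, Z), add(SZ, Z)))
  step 1: add(add(S(add(SZ, SSSZ)), add(Z, Z)), mul(add(SSZ, Z), add(SZ, Z)))
  step 2: add(S(add(add(SZ, SSSZ), add(Z, Z))), mul(add(SSZ, Z), add(SZ, Z)))
  step 3: S(add(add(add(SZ, SSSZ), add(Z, Z)), mul(add(SSZ, Z), add(SZ, Z))))
  step 4: S(add(add(S(add(Z, SSSZ)), add(Z, Z)), mul(add(SSZ, Z), add(SZ, Z))))
  step 5: S(add(S(add(add(Z, SSSZ), add(Z, Z))), mul(add(SSZ, Z), add(SZ, Z))))
  step 6: S(S(add(add(add(Z, SSSZ), add(Z, Z)), mul(add(SSZ, Z), add(SZ, Z)))))
  step 7: S(S(add(add(SSSZ, add(Z, Z)), mul(add(SSZ, Z), add(SZ, Z)))))
  step 8: S(S(add(S(add(SSZ, add(Z, Z))), mul(add(SSZ, Z), add(SZ, Z)))))
  step 9: S(S(S(add(add(SSZ, add(Z, Z)), mul(add(SSZ, Z), add(SZ, Z))))))
  step 10: S(S(S(add(S(add(SZ, add(Z, Z))), mul(add(SSZ, Z), add(SZ, Z))))))
  step 11: S(S(S(S(add(add(SZ, add(Z, Z)), mul(add(SSZ, Z), add(SZ, Z)))))))
  step 12: S(S(S(S(add(S(add(Z, add(Z, Z))), mul(add(SSZ, Z), add(SZ, Z)))))))
  step 13: S(S(S(S(S(add(add(Z, add(Z, Z)), mul(add(SSZ, Z), add(SZ, Z))))))))
  step 14: S(S(S(S(S(add(add(Z, Z), mul(add(SSZ, Z), add(SZ, Z))))))))
  step 15: S(S(S(S(S(add(Z, mul(add(SSZ, Z), add(SZ, Z))))))))
  step 16: S(S(S(S(S(mul(add(SSZ, Z), add(SZ, Z)))))))
  step 17: S(S(S(S(S(mul(S(add(SZ, Z)), add(SZ, Z)))))))
  step 18: S(S(S(S(S(add(add(SZ, Z), mul(add(SZ, Z), add(SZ, Z))))))))
  step 19: S(S(S(S(S(add(S(add(Z, Z)), mul(add(SZ, Z), add(SZ, Z))))))))
  step 20: S(S(S(S(S(S(add(add(Z, Z), mul(add(SZ, Z), add(SZ, Z)))))))))
  step 21: S(S(S(S(S(S(add(Z, mul(add(SZ, Z), add(SZ, Z)))))))))
  step 22: S(S(S(S(S(S(mul(add(SZ, Z), add(SZ, Z))))))))
  step 23: S(S(S(S(S(S(mul(S(add(Z, Z)), add(SZ, Z))))))))
  step 24: S(S(S(S(S(S(add(add(SZ, Z), mul(add(Z, Z), add(SZ, Z)))))))))
  step 25: S(S(S(S(S(S(add(S(add(Z, Z)), mul(add(Z, Z), add(SZ, Z)))))))))
  step 26: S(S(S(S(S(S(S(add(add(Z, Z), mul(add(Z, Z), add(SZ, Z))))))))))
  step 27: S(S(S(S(S(S(S(add(Z, mul(add(Z, Z), add(SZ, Z))))))))))
  step 28: S(S(S(S(S(S(S(mul(add(Z, Z), add(SZ, Z)))))))))
  step 29: S(S(S(S(S(S(S(mul(Z, add(SZ, Z)))))))))
  step 30: S^7(Z)

Answer: normal form = S^7(Z)  (in 30 steps)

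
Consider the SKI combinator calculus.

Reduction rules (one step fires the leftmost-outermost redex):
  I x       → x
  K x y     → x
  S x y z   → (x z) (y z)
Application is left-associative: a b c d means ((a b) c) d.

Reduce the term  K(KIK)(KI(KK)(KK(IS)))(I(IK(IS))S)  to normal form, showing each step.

Answer: normal form = S  (in 7 steps)

Working:
  start: K(KIK)(KI(KK)(KK(IS)))(I(IK(IS))S)
  step 1: KIK(I(IK(IS))S)
  step 2: I(I(IK(IS))S)
  step 3: I(IK(IS))S
  step 4: IK(IS)S
  step 5: K(IS)S
  step 6: IS
  step 7: S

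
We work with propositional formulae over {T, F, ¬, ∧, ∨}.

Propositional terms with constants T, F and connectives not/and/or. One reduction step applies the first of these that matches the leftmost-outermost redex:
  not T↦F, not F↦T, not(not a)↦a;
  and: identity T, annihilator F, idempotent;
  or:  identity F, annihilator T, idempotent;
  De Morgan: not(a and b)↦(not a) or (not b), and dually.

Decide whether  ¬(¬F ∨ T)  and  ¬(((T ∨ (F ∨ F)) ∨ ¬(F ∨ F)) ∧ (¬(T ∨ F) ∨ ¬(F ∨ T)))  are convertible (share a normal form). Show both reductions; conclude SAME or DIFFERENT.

Term A:
  start: ¬(¬F ∨ T)
  [1] ¬¬F ∧ ¬T
  [2] F ∧ ¬T
  [3] F

Term B:
  start: ¬(((T ∨ (F ∨ F)) ∨ ¬(F ∨ F)) ∧ (¬(T ∨ F) ∨ ¬(F ∨ T)))
  [1] ¬((T ∨ (F ∨ F)) ∨ ¬(F ∨ F)) ∨ ¬(¬(T ∨ F) ∨ ¬(F ∨ T))
  [2] (¬(T ∨ (F ∨ F)) ∧ ¬¬(F ∨ F)) ∨ ¬(¬(T ∨ F) ∨ ¬(F ∨ T))
  [3] ((¬T ∧ ¬(F ∨ F)) ∧ ¬¬(F ∨ F)) ∨ ¬(¬(T ∨ F) ∨ ¬(F ∨ T))
  [4] ((F ∧ ¬(F ∨ F)) ∧ ¬¬(F ∨ F)) ∨ ¬(¬(T ∨ F) ∨ ¬(F ∨ T))
  [5] (F ∧ ¬¬(F ∨ F)) ∨ ¬(¬(T ∨ F) ∨ ¬(F ∨ T))
  [6] F ∨ ¬(¬(T ∨ F) ∨ ¬(F ∨ T))
  [7] ¬(¬(T ∨ F) ∨ ¬(F ∨ T))
  [8] ¬¬(T ∨ F) ∧ ¬¬(F ∨ T)
  [9] (T ∨ F) ∧ ¬¬(F ∨ T)
  [10] T ∧ ¬¬(F ∨ T)
  [11] ¬¬(F ∨ T)
  [12] F ∨ T
  [13] T

Answer: DIFFERENT — A ⇓ F, B ⇓ T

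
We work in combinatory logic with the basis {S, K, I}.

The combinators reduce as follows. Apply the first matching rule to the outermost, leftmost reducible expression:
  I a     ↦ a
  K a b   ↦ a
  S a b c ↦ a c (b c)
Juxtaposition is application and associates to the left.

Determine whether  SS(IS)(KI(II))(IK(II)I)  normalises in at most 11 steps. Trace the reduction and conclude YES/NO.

  start: SS(IS)(KI(II))(IK(II)I)
  step 1: S(KI(II))(IS(KI(II)))(IK(II)I)
  step 2: KI(II)(IK(II)I)(IS(KI(II))(IK(II)I))
  step 3: I(IK(II)I)(IS(KI(II))(IK(II)I))
  step 4: IK(II)I(IS(KI(II))(IK(II)I))
  step 5: K(II)I(IS(KI(II))(IK(II)I))
  step 6: II(IS(KI(II))(IK(II)I))
  step 7: I(IS(KI(II))(IK(II)I))
  step 8: IS(KI(II))(IK(II)I)
  step 9: S(KI(II))(IK(II)I)
  step 10: SI(IK(II)I)
  step 11: SI(K(II)I)

Answer: NO — after 11 steps the term is SI(K(II)I), not yet normal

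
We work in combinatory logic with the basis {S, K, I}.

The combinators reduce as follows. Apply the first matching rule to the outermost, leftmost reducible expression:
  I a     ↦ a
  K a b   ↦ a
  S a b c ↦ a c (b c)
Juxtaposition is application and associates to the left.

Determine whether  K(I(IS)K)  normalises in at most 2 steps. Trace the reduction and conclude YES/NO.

Answer: YES — reaches normal form K(SK) in 2 ≤ 2 steps

Reduction:
  start: K(I(IS)K)
  [1] K(ISK)
  [2] K(SK)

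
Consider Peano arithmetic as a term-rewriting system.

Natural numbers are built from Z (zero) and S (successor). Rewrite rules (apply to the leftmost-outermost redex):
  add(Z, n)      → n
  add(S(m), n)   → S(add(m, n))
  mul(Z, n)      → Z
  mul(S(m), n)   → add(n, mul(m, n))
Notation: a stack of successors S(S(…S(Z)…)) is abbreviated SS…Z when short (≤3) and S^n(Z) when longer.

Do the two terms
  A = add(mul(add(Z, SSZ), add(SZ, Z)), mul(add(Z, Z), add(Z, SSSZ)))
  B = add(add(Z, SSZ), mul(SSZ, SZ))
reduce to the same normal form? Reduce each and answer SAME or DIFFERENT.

Answer: DIFFERENT — A ⇓ SSZ, B ⇓ S^4(Z)

Working:
Term A:
  start: add(mul(add(Z, SSZ), add(SZ, Z)), mul(add(Z, Z), add(Z, SSSZ)))
  →1  add(mul(SSZ, add(SZ, Z)), mul(add(Z, Z), add(Z, SSSZ)))
  →2  add(add(add(SZ, Z), mul(SZ, add(SZ, Z))), mul(add(Z, Z), add(Z, SSSZ)))
  →3  add(add(S(add(Z, Z)), mul(SZ, add(SZ, Z))), mul(add(Z, Z), add(Z, SSSZ)))
  →4  add(S(add(add(Z, Z), mul(SZ, add(SZ, Z)))), mul(add(Z, Z), add(Z, SSSZ)))
  →5  S(add(add(add(Z, Z), mul(SZ, add(SZ, Z))), mul(add(Z, Z), add(Z, SSSZ))))
  →6  S(add(add(Z, mul(SZ, add(SZ, Z))), mul(add(Z, Z), add(Z, SSSZ))))
  →7  S(add(mul(SZ, add(SZ, Z)), mul(add(Z, Z), add(Z, SSSZ))))
  →8  S(add(add(add(SZ, Z), mul(Z, add(SZ, Z))), mul(add(Z, Z), add(Z, SSSZ))))
  →9  S(add(add(S(add(Z, Z)), mul(Z, add(SZ, Z))), mul(add(Z, Z), add(Z, SSSZ))))
  →10  S(add(S(add(add(Z, Z), mul(Z, add(SZ, Z)))), mul(add(Z, Z), add(Z, SSSZ))))
  →11  S(S(add(add(add(Z, Z), mul(Z, add(SZ, Z))), mul(add(Z, Z), add(Z, SSSZ)))))
  →12  S(S(add(add(Z, mul(Z, add(SZ, Z))), mul(add(Z, Z), add(Z, SSSZ)))))
  →13  S(S(add(mul(Z, add(SZ, Z)), mul(add(Z, Z), add(Z, SSSZ)))))
  →14  S(S(add(Z, mul(add(Z, Z), add(Z, SSSZ)))))
  →15  S(S(mul(add(Z, Z), add(Z, SSSZ))))
  →16  S(S(mul(Z, add(Z, SSSZ))))
  →17  SSZ

Term B:
  start: add(add(Z, SSZ), mul(SSZ, SZ))
  →1  add(SSZ, mul(SSZ, SZ))
  →2  S(add(SZ, mul(SSZ, SZ)))
  →3  S(S(add(Z, mul(SSZ, SZ))))
  →4  S(S(mul(SSZ, SZ)))
  →5  S(S(add(SZ, mul(SZ, SZ))))
  →6  S(S(S(add(Z, mul(SZ, SZ)))))
  →7  S(S(S(mul(SZ, SZ))))
  →8  S(S(S(add(SZ, mul(Z, SZ)))))
  →9  S(S(S(S(add(Z, mul(Z, SZ))))))
  →10  S(S(S(S(mul(Z, SZ)))))
  →11  S^4(Z)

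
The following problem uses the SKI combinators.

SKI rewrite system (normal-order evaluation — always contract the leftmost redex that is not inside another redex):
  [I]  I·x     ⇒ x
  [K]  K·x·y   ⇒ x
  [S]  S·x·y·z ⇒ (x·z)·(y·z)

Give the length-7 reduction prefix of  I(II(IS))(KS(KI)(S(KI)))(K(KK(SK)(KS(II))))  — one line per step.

Answer: after 7 steps: S(S(S(KI)))(K(KS))

Derivation:
  start: I(II(IS))(KS(KI)(S(KI)))(K(KK(SK)(KS(II))))
  [1] II(IS)(KS(KI)(S(KI)))(K(KK(SK)(KS(II))))
  [2] I(IS)(KS(KI)(S(KI)))(K(KK(SK)(KS(II))))
  [3] IS(KS(KI)(S(KI)))(K(KK(SK)(KS(II))))
  [4] S(KS(KI)(S(KI)))(K(KK(SK)(KS(II))))
  [5] S(S(S(KI)))(K(KK(SK)(KS(II))))
  [6] S(S(S(KI)))(K(K(KS(II))))
  [7] S(S(S(KI)))(K(KS))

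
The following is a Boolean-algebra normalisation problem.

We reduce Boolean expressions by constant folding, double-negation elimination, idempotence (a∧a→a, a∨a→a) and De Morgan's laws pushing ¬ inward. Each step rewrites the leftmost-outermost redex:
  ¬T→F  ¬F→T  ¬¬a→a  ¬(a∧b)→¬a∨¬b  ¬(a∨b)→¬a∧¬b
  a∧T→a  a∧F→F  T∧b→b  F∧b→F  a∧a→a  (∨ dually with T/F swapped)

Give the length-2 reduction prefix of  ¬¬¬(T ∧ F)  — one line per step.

Answer: after 2 steps: ¬T ∨ ¬F

Derivation:
  start: ¬¬¬(T ∧ F)
  →1  ¬(T ∧ F)
  →2  ¬T ∨ ¬F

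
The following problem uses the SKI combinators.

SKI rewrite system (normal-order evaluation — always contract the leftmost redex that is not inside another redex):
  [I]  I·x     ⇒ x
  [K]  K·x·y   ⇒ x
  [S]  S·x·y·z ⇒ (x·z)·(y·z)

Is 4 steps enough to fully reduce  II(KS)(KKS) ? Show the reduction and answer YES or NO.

  start: II(KS)(KKS)
  step 1: I(KS)(KKS)
  step 2: KS(KKS)
  step 3: S

Answer: YES — reaches normal form S in 3 ≤ 4 steps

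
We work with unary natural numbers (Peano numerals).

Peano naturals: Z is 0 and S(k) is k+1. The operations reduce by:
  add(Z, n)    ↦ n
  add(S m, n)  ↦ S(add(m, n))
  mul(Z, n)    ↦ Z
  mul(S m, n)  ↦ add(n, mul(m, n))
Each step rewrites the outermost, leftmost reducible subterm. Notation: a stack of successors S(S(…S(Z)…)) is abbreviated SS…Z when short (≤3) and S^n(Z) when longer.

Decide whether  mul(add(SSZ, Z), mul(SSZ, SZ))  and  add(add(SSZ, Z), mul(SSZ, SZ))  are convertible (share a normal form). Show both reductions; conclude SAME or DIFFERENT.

Term A:
  start: mul(add(SSZ, Z), mul(SSZ, SZ))
  →1  mul(S(add(SZ, Z)), mul(SSZ, SZ))
  →2  add(mul(SSZ, SZ), mul(add(SZ, Z), mul(SSZ, SZ)))
  →3  add(add(SZ, mul(SZ, SZ)), mul(add(SZ, Z), mul(SSZ, SZ)))
  →4  add(S(add(Z, mul(SZ, SZ))), mul(add(SZ, Z), mul(SSZ, SZ)))
  →5  S(add(add(Z, mul(SZ, SZ)), mul(add(SZ, Z), mul(SSZ, SZ))))
  →6  S(add(mul(SZ, SZ), mul(add(SZ, Z), mul(SSZ, SZ))))
  →7  S(add(add(SZ, mul(Z, SZ)), mul(add(SZ, Z), mul(SSZ, SZ))))
  →8  S(add(S(add(Z, mul(Z, SZ))), mul(add(SZ, Z), mul(SSZ, SZ))))
  →9  S(S(add(add(Z, mul(Z, SZ)), mul(add(SZ, Z), mul(SSZ, SZ)))))
  →10  S(S(add(mul(Z, SZ), mul(add(SZ, Z), mul(SSZ, SZ)))))
  →11  S(S(add(Z, mul(add(SZ, Z), mul(SSZ, SZ)))))
  →12  S(S(mul(add(SZ, Z), mul(SSZ, SZ))))
  →13  S(S(mul(S(add(Z, Z)), mul(SSZ, SZ))))
  →14  S(S(add(mul(SSZ, SZ), mul(add(Z, Z), mul(SSZ, SZ)))))
  →15  S(S(add(add(SZ, mul(SZ, SZ)), mul(add(Z, Z), mul(SSZ, SZ)))))
  →16  S(S(add(S(add(Z, mul(SZ, SZ))), mul(add(Z, Z), mul(SSZ, SZ)))))
  →17  S(S(S(add(add(Z, mul(SZ, SZ)), mul(add(Z, Z), mul(SSZ, SZ))))))
  →18  S(S(S(add(mul(SZ, SZ), mul(add(Z, Z), mul(SSZ, SZ))))))
  →19  S(S(S(add(add(SZ, mul(Z, SZ)), mul(add(Z, Z), mul(SSZ, SZ))))))
  →20  S(S(S(add(S(add(Z, mul(Z, SZ))), mul(add(Z, Z), mul(SSZ, SZ))))))
  →21  S(S(S(S(add(add(Z, mul(Z, SZ)), mul(add(Z, Z), mul(SSZ, SZ)))))))
  →22  S(S(S(S(add(mul(Z, SZ), mul(add(Z, Z), mul(SSZ, SZ)))))))
  →23  S(S(S(S(add(Z, mul(add(Z, Z), mul(SSZ, SZ)))))))
  →24  S(S(S(S(mul(add(Z, Z), mul(SSZ, SZ))))))
  →25  S(S(S(S(mul(Z, mul(SSZ, SZ))))))
  →26  S^4(Z)

Term B:
  start: add(add(SSZ, Z), mul(SSZ, SZ))
  →1  add(S(add(SZ, Z)), mul(SSZ, SZ))
  →2  S(add(add(SZ, Z), mul(SSZ, SZ)))
  →3  S(add(S(add(Z, Z)), mul(SSZ, SZ)))
  →4  S(S(add(add(Z, Z), mul(SSZ, SZ))))
  →5  S(S(add(Z, mul(SSZ, SZ))))
  →6  S(S(mul(SSZ, SZ)))
  →7  S(S(add(SZ, mul(SZ, SZ))))
  →8  S(S(S(add(Z, mul(SZ, SZ)))))
  →9  S(S(S(mul(SZ, SZ))))
  →10  S(S(S(add(SZ, mul(Z, SZ)))))
  →11  S(S(S(S(add(Z, mul(Z, SZ))))))
  →12  S(S(S(S(mul(Z, SZ)))))
  →13  S^4(Z)

Answer: SAME — A ⇓ S^4(Z), B ⇓ S^4(Z)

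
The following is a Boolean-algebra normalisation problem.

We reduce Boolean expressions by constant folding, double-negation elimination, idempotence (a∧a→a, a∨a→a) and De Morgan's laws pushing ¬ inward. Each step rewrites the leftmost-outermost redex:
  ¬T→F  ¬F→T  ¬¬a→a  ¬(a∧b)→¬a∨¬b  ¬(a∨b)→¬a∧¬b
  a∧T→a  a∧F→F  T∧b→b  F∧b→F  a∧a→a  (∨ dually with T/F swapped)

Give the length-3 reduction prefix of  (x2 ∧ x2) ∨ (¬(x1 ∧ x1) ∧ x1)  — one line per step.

  start: (x2 ∧ x2) ∨ (¬(x1 ∧ x1) ∧ x1)
  [1] x2 ∨ (¬(x1 ∧ x1) ∧ x1)
  [2] x2 ∨ ((¬x1 ∨ ¬x1) ∧ x1)
  [3] x2 ∨ (¬x1 ∧ x1)

Answer: after 3 steps: x2 ∨ (¬x1 ∧ x1)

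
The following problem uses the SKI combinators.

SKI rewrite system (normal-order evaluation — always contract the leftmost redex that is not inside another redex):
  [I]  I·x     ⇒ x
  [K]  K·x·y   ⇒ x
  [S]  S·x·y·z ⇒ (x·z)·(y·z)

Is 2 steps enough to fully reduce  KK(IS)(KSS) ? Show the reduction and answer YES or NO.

  start: KK(IS)(KSS)
  →1  K(KSS)
  →2  KS

Answer: YES — reaches normal form KS in 2 ≤ 2 steps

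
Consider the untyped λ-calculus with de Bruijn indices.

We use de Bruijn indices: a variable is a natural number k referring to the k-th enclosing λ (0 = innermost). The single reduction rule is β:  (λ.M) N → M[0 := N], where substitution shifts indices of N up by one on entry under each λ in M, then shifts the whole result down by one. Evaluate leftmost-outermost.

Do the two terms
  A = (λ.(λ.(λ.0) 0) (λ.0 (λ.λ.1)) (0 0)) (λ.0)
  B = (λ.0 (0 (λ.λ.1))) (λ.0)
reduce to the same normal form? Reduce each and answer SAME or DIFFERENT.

Answer: SAME — A ⇓ λ.λ.1, B ⇓ λ.λ.1

Working:
Term A:
  start: (λ.(λ.(λ.0) 0) (λ.0 (λ.λ.1)) (0 0)) (λ.0)
  →1  (λ.(λ.0) 0) (λ.0 (λ.λ.1)) ((λ.0) (λ.0))
  →2  (λ.0) (λ.0 (λ.λ.1)) ((λ.0) (λ.0))
  →3  (λ.0 (λ.λ.1)) ((λ.0) (λ.0))
  →4  (λ.0) (λ.0) (λ.λ.1)
  →5  (λ.0) (λ.λ.1)
  →6  λ.λ.1

Term B:
  start: (λ.0 (0 (λ.λ.1))) (λ.0)
  →1  (λ.0) ((λ.0) (λ.λ.1))
  →2  (λ.0) (λ.λ.1)
  →3  λ.λ.1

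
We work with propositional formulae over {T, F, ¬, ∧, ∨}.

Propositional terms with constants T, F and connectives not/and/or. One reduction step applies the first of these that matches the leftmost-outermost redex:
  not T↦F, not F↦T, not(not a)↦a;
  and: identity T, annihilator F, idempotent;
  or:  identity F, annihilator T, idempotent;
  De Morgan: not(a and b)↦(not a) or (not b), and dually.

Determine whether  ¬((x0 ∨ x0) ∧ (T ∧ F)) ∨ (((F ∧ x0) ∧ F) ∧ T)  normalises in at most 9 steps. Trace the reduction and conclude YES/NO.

  start: ¬((x0 ∨ x0) ∧ (T ∧ F)) ∨ (((F ∧ x0) ∧ F) ∧ T)
  step 1: (¬(x0 ∨ x0) ∨ ¬(T ∧ F)) ∨ (((F ∧ x0) ∧ F) ∧ T)
  step 2: ((¬x0 ∧ ¬x0) ∨ ¬(T ∧ F)) ∨ (((F ∧ x0) ∧ F) ∧ T)
  step 3: (¬x0 ∨ ¬(T ∧ F)) ∨ (((F ∧ x0) ∧ F) ∧ T)
  step 4: (¬x0 ∨ (¬T ∨ ¬F)) ∨ (((F ∧ x0) ∧ F) ∧ T)
  step 5: (¬x0 ∨ (F ∨ ¬F)) ∨ (((F ∧ x0) ∧ F) ∧ T)
  step 6: (¬x0 ∨ ¬F) ∨ (((F ∧ x0) ∧ F) ∧ T)
  step 7: (¬x0 ∨ T) ∨ (((F ∧ x0) ∧ F) ∧ T)
  step 8: T ∨ (((F ∧ x0) ∧ F) ∧ T)
  step 9: T

Answer: YES — reaches normal form T in 9 ≤ 9 steps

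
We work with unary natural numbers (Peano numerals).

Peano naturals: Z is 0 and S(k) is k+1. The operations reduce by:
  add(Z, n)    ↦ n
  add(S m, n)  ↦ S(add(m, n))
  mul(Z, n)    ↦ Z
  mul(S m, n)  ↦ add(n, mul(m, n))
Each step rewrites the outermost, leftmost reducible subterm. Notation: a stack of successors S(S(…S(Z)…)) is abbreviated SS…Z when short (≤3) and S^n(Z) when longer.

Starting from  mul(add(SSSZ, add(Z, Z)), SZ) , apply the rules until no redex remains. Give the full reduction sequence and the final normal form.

  start: mul(add(SSSZ, add(Z, Z)), SZ)
  step 1: mul(S(add(SSZ, add(Z, Z))), SZ)
  step 2: add(SZ, mul(add(SSZ, add(Z, Z)), SZ))
  step 3: S(add(Z, mul(add(SSZ, add(Z, Z)), SZ)))
  step 4: S(mul(add(SSZ, add(Z, Z)), SZ))
  step 5: S(mul(S(add(SZ, add(Z, Z))), SZ))
  step 6: S(add(SZ, mul(add(SZ, add(Z, Z)), SZ)))
  step 7: S(S(add(Z, mul(add(SZ, add(Z, Z)), SZ))))
  step 8: S(S(mul(add(SZ, add(Z, Z)), SZ)))
  step 9: S(S(mul(S(add(Z, add(Z, Z))), SZ)))
  step 10: S(S(add(SZ, mul(add(Z, add(Z, Z)), SZ))))
  step 11: S(S(S(add(Z, mul(add(Z, add(Z, Z)), SZ)))))
  step 12: S(S(S(mul(add(Z, add(Z, Z)), SZ))))
  step 13: S(S(S(mul(add(Z, Z), SZ))))
  step 14: S(S(S(mul(Z, SZ))))
  step 15: SSSZ

Answer: normal form = SSSZ  (in 15 steps)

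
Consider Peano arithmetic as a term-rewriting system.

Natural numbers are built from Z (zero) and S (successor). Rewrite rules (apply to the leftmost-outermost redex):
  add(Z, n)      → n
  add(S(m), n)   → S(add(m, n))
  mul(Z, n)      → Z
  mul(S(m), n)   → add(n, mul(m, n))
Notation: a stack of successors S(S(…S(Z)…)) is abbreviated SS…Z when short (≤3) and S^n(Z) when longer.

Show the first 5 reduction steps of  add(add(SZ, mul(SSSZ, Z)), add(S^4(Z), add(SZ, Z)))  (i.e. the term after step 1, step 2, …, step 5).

Answer: after 5 steps: S(add(mul(SSZ, Z), add(S^4(Z), add(SZ, Z))))

Working:
  start: add(add(SZ, mul(SSSZ, Z)), add(S^4(Z), add(SZ, Z)))
  →1  add(S(add(Z, mul(SSSZ, Z))), add(S^4(Z), add(SZ, Z)))
  →2  S(add(add(Z, mul(SSSZ, Z)), add(S^4(Z), add(SZ, Z))))
  →3  S(add(mul(SSSZ, Z), add(S^4(Z), add(SZ, Z))))
  →4  S(add(add(Z, mul(SSZ, Z)), add(S^4(Z), add(SZ, Z))))
  →5  S(add(mul(SSZ, Z), add(S^4(Z), add(SZ, Z))))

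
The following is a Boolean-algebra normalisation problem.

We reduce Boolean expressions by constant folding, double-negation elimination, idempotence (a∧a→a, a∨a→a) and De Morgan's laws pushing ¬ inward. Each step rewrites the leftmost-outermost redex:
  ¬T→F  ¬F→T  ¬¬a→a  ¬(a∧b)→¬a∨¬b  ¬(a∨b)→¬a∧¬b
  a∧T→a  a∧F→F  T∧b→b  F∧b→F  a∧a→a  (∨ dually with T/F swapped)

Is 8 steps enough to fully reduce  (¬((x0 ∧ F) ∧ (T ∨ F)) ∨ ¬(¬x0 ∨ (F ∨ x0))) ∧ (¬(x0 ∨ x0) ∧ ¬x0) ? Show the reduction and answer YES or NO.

  start: (¬((x0 ∧ F) ∧ (T ∨ F)) ∨ ¬(¬x0 ∨ (F ∨ x0))) ∧ (¬(x0 ∨ x0) ∧ ¬x0)
  step 1: ((¬(x0 ∧ F) ∨ ¬(T ∨ F)) ∨ ¬(¬x0 ∨ (F ∨ x0))) ∧ (¬(x0 ∨ x0) ∧ ¬x0)
  step 2: (((¬x0 ∨ ¬F) ∨ ¬(T ∨ F)) ∨ ¬(¬x0 ∨ (F ∨ x0))) ∧ (¬(x0 ∨ x0) ∧ ¬x0)
  step 3: (((¬x0 ∨ T) ∨ ¬(T ∨ F)) ∨ ¬(¬x0 ∨ (F ∨ x0))) ∧ (¬(x0 ∨ x0) ∧ ¬x0)
  step 4: ((T ∨ ¬(T ∨ F)) ∨ ¬(¬x0 ∨ (F ∨ x0))) ∧ (¬(x0 ∨ x0) ∧ ¬x0)
  step 5: (T ∨ ¬(¬x0 ∨ (F ∨ x0))) ∧ (¬(x0 ∨ x0) ∧ ¬x0)
  step 6: T ∧ (¬(x0 ∨ x0) ∧ ¬x0)
  step 7: ¬(x0 ∨ x0) ∧ ¬x0
  step 8: (¬x0 ∧ ¬x0) ∧ ¬x0

Answer: NO — after 8 steps the term is (¬x0 ∧ ¬x0) ∧ ¬x0, not yet normal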